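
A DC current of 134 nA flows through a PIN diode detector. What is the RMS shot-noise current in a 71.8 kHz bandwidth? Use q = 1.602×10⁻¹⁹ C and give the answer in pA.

55.5 pA

I_n = √(2qI·B)
2qI·B = 2 × 1.602×10⁻¹⁹ × 1.34×10⁻⁷ × 7.18×10⁴ = 3.08×10⁻²¹ A²
I_n = √(3.08×10⁻²¹) = 5.55×10⁻¹¹ A = 55.5 pA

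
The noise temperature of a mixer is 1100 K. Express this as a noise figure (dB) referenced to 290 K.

F = 1 + T_e/T₀ = 1 + 1100/290 = 4.7931
NF = 10 log₁₀(4.7931) = 6.81 dB

6.81 dB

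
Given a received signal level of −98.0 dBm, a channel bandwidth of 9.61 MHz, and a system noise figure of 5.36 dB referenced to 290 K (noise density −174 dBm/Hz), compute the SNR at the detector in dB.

Noise floor: N = −174 + 10 log₁₀(B) + NF
10 log₁₀(9.61×10⁶) = 69.83 dB
N = −174 + 69.83 + 5.36 = −98.81 dBm
SNR = P_sig − N = −98.0 − (−98.81) = 0.81 dB → 0.8 dB

0.8 dB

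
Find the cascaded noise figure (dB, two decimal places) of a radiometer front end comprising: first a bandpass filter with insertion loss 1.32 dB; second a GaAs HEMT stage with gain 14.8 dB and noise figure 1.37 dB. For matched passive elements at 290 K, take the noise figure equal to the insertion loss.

Convert to linear (a loss of L dB is a gain of −L dB): F_i = 10^(NF_i/10), G_i = 10^(G_i,dB/10)
  Stage 1: F_1 = 10^(1.32/10) = 1.355, G_1 = 10^(−1.32/10) = 0.7379
  Stage 2: F_2 = 10^(1.37/10) = 1.371, G_2 = 10^(14.8/10) = 30.20
Friis cascade:
  F = 1.355 + (1.371 − 1)/0.7379 = 1.858
NF = 10 log₁₀(1.858) = 2.69 dB

2.69 dB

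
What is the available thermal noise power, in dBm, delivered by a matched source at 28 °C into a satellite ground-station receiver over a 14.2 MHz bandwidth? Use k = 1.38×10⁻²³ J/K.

−102.3 dBm

T = 28 °C + 273.15 = 301.15 K
P_n = kTB = 1.38×10⁻²³ × 301.15 × 1.42×10⁷ = 5.90×10⁻¹⁴ W
In dBm: 10 log₁₀(5.90×10⁻¹⁴ / 10⁻³) = −102.3 dBm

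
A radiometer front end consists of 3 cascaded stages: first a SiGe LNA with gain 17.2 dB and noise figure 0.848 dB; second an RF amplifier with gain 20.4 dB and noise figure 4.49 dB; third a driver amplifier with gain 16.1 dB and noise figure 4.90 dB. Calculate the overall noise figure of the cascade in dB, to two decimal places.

Convert to linear (a loss of L dB is a gain of −L dB): F_i = 10^(NF_i/10), G_i = 10^(G_i,dB/10)
  Stage 1: F_1 = 10^(0.848/10) = 1.216, G_1 = 10^(17.2/10) = 52.48
  Stage 2: F_2 = 10^(4.49/10) = 2.812, G_2 = 10^(20.4/10) = 109.6
  Stage 3: F_3 = 10^(4.90/10) = 3.090, G_3 = 10^(16.1/10) = 40.74
Friis cascade:
  F = 1.216 + (2.812 − 1)/52.48 + (3.090 − 1)/5754 = 1.251
NF = 10 log₁₀(1.251) = 0.97 dB

0.97 dB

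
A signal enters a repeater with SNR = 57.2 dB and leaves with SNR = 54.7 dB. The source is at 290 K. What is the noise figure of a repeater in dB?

NF (dB) = SNR_in(dB) − SNR_out(dB) when the source is at T₀
NF = 57.2 − 54.7 = 2.5 dB

2.5 dB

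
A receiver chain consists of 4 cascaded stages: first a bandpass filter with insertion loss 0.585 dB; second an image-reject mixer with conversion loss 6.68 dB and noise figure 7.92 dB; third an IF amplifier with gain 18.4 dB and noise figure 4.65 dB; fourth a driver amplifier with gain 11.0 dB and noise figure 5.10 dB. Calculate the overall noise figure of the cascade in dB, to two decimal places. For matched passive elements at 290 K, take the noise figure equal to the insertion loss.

12.42 dB

Convert to linear (a loss of L dB is a gain of −L dB): F_i = 10^(NF_i/10), G_i = 10^(G_i,dB/10)
  Stage 1: F_1 = 10^(0.585/10) = 1.144, G_1 = 10^(−0.585/10) = 0.8740
  Stage 2: F_2 = 10^(7.92/10) = 6.194, G_2 = 10^(−6.68/10) = 0.2148
  Stage 3: F_3 = 10^(4.65/10) = 2.917, G_3 = 10^(18.4/10) = 69.18
  Stage 4: F_4 = 10^(5.10/10) = 3.236, G_4 = 10^(11.0/10) = 12.59
Friis cascade:
  F = 1.144 + (6.194 − 1)/0.8740 + (2.917 − 1)/0.1877 + (3.236 − 1)/12.99 = 17.47
NF = 10 log₁₀(17.47) = 12.42 dB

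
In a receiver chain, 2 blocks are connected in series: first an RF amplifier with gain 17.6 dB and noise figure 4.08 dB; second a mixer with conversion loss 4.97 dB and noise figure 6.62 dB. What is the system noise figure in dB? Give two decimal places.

4.18 dB

Convert to linear (a loss of L dB is a gain of −L dB): F_i = 10^(NF_i/10), G_i = 10^(G_i,dB/10)
  Stage 1: F_1 = 10^(4.08/10) = 2.559, G_1 = 10^(17.6/10) = 57.54
  Stage 2: F_2 = 10^(6.62/10) = 4.592, G_2 = 10^(−4.97/10) = 0.3184
Friis cascade:
  F = 2.559 + (4.592 − 1)/57.54 = 2.621
NF = 10 log₁₀(2.621) = 4.18 dB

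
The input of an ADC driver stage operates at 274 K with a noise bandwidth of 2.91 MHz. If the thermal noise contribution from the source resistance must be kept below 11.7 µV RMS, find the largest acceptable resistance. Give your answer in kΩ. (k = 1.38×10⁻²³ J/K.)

Johnson–Nyquist: V_n = √(4kTRB) ⇒ R = V_n² / (4kTB)
4kTB = 4 × 1.38×10⁻²³ × 274 × 2.91×10⁶ = 4.40×10⁻¹⁴
R = (1.17×10⁻⁵)² / 4.40×10⁻¹⁴ = 3.11×10³ Ω = 3.11 kΩ

3.11 kΩ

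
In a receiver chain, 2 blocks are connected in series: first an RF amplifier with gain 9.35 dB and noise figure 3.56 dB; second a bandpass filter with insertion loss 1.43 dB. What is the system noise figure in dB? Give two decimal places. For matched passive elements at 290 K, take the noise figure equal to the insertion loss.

3.65 dB

Convert to linear (a loss of L dB is a gain of −L dB): F_i = 10^(NF_i/10), G_i = 10^(G_i,dB/10)
  Stage 1: F_1 = 10^(3.56/10) = 2.270, G_1 = 10^(9.35/10) = 8.610
  Stage 2: F_2 = 10^(1.43/10) = 1.390, G_2 = 10^(−1.43/10) = 0.7194
Friis cascade:
  F = 2.270 + (1.390 − 1)/8.610 = 2.315
NF = 10 log₁₀(2.315) = 3.65 dB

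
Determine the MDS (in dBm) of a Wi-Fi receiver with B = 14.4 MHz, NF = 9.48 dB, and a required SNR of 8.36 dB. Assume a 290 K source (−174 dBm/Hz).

Sensitivity = −174 + 10 log₁₀(B) + NF + SNR_min
= −174 + 71.58 + 9.48 + 8.36
= −84.58 dBm → −84.6 dBm

−84.6 dBm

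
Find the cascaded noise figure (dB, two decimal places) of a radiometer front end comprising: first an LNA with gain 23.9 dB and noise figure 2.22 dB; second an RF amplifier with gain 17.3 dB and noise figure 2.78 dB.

2.23 dB

Convert to linear (a loss of L dB is a gain of −L dB): F_i = 10^(NF_i/10), G_i = 10^(G_i,dB/10)
  Stage 1: F_1 = 10^(2.22/10) = 1.667, G_1 = 10^(23.9/10) = 245.5
  Stage 2: F_2 = 10^(2.78/10) = 1.897, G_2 = 10^(17.3/10) = 53.70
Friis cascade:
  F = 1.667 + (1.897 − 1)/245.5 = 1.671
NF = 10 log₁₀(1.671) = 2.23 dB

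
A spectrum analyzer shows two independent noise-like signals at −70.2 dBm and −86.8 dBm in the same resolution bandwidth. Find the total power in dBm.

Convert to linear, add, convert back:
P₁ = 9.55×10⁻¹¹ W, P₂ = 2.09×10⁻¹² W
P_tot = 9.76×10⁻¹¹ W → 10 log₁₀(P_tot / 10⁻³) = −70.1 dBm

−70.1 dBm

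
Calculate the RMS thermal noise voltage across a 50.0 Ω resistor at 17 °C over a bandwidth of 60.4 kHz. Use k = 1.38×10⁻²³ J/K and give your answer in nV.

T = 17 °C + 273.15 = 290.15 K
V_n = √(4kTRB)
4kTRB = 4 × 1.38×10⁻²³ × 290.15 × 5.00×10¹ × 6.04×10⁴ = 4.84×10⁻¹⁴ V²
V_n = √(4.84×10⁻¹⁴) = 2.20×10⁻⁷ V = 220 nV

220 nV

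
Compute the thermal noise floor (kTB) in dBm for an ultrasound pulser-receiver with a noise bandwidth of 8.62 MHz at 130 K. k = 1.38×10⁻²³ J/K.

P_n = kTB = 1.38×10⁻²³ × 130 × 8.62×10⁶ = 1.55×10⁻¹⁴ W
In dBm: 10 log₁₀(1.55×10⁻¹⁴ / 10⁻³) = −108.1 dBm

−108.1 dBm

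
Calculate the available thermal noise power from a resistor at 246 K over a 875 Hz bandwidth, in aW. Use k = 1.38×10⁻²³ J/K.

2.97 aW

P_n = kTB = 1.38×10⁻²³ × 246 × 8.75×10² = 2.97×10⁻¹⁸ W = 2.97 aW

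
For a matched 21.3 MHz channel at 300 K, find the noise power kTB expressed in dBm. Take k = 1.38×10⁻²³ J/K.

P_n = kTB = 1.38×10⁻²³ × 300 × 2.13×10⁷ = 8.82×10⁻¹⁴ W
In dBm: 10 log₁₀(8.82×10⁻¹⁴ / 10⁻³) = −100.5 dBm

−100.5 dBm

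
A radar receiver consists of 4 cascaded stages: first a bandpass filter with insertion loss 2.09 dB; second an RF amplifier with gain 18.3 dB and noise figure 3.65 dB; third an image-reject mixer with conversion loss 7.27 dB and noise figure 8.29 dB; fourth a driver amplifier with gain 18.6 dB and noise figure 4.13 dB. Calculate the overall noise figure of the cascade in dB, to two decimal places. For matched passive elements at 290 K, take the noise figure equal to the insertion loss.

6.12 dB

Convert to linear (a loss of L dB is a gain of −L dB): F_i = 10^(NF_i/10), G_i = 10^(G_i,dB/10)
  Stage 1: F_1 = 10^(2.09/10) = 1.618, G_1 = 10^(−2.09/10) = 0.6180
  Stage 2: F_2 = 10^(3.65/10) = 2.317, G_2 = 10^(18.3/10) = 67.61
  Stage 3: F_3 = 10^(8.29/10) = 6.745, G_3 = 10^(−7.27/10) = 0.1875
  Stage 4: F_4 = 10^(4.13/10) = 2.588, G_4 = 10^(18.6/10) = 72.44
Friis cascade:
  F = 1.618 + (2.317 − 1)/0.6180 + (6.745 − 1)/41.78 + (2.588 − 1)/7.834 = 4.090
NF = 10 log₁₀(4.090) = 6.12 dB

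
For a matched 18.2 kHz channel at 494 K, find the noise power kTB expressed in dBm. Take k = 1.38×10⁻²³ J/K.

−129.1 dBm

P_n = kTB = 1.38×10⁻²³ × 494 × 1.82×10⁴ = 1.24×10⁻¹⁶ W
In dBm: 10 log₁₀(1.24×10⁻¹⁶ / 10⁻³) = −129.1 dBm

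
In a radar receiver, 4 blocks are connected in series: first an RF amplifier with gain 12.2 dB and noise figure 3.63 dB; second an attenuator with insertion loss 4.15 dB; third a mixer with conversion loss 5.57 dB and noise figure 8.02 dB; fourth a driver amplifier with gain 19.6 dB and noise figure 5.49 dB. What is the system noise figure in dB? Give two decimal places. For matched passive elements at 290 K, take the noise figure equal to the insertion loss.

6.70 dB

Convert to linear (a loss of L dB is a gain of −L dB): F_i = 10^(NF_i/10), G_i = 10^(G_i,dB/10)
  Stage 1: F_1 = 10^(3.63/10) = 2.307, G_1 = 10^(12.2/10) = 16.60
  Stage 2: F_2 = 10^(4.15/10) = 2.600, G_2 = 10^(−4.15/10) = 0.3846
  Stage 3: F_3 = 10^(8.02/10) = 6.339, G_3 = 10^(−5.57/10) = 0.2773
  Stage 4: F_4 = 10^(5.49/10) = 3.540, G_4 = 10^(19.6/10) = 91.20
Friis cascade:
  F = 2.307 + (2.600 − 1)/16.60 + (6.339 − 1)/6.383 + (3.540 − 1)/1.770 = 4.675
NF = 10 log₁₀(4.675) = 6.70 dB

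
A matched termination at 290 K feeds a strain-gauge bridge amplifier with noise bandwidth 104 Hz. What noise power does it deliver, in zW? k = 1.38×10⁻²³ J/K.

416 zW

P_n = kTB = 1.38×10⁻²³ × 290 × 1.04×10² = 4.16×10⁻¹⁹ W = 416 zW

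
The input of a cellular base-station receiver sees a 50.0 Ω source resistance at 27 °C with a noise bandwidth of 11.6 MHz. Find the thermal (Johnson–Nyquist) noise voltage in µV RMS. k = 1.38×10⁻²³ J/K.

3.10 µV

T = 27 °C + 273.15 = 300.15 K
V_n = √(4kTRB)
4kTRB = 4 × 1.38×10⁻²³ × 300.15 × 5.00×10¹ × 1.16×10⁷ = 9.61×10⁻¹² V²
V_n = √(9.61×10⁻¹²) = 3.10×10⁻⁶ V = 3.10 µV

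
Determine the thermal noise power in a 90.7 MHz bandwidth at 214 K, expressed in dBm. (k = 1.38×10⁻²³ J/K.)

P_n = kTB = 1.38×10⁻²³ × 214 × 9.07×10⁷ = 2.68×10⁻¹³ W
In dBm: 10 log₁₀(2.68×10⁻¹³ / 10⁻³) = −95.7 dBm

−95.7 dBm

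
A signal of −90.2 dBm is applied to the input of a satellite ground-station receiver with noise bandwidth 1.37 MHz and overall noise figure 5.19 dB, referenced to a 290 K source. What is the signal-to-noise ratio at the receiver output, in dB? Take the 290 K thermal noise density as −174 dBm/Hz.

Noise floor: N = −174 + 10 log₁₀(B) + NF
10 log₁₀(1.37×10⁶) = 61.37 dB
N = −174 + 61.37 + 5.19 = −107.44 dBm
SNR = P_sig − N = −90.2 − (−107.44) = 17.24 dB → 17.2 dB

17.2 dB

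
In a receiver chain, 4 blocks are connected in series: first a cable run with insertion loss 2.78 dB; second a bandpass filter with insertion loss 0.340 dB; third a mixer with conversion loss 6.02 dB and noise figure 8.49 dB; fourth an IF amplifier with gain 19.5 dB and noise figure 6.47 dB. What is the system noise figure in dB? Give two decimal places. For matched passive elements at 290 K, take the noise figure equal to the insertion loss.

Convert to linear (a loss of L dB is a gain of −L dB): F_i = 10^(NF_i/10), G_i = 10^(G_i,dB/10)
  Stage 1: F_1 = 10^(2.78/10) = 1.897, G_1 = 10^(−2.78/10) = 0.5272
  Stage 2: F_2 = 10^(0.340/10) = 1.081, G_2 = 10^(−0.340/10) = 0.9247
  Stage 3: F_3 = 10^(8.49/10) = 7.063, G_3 = 10^(−6.02/10) = 0.2500
  Stage 4: F_4 = 10^(6.47/10) = 4.436, G_4 = 10^(19.5/10) = 89.13
Friis cascade:
  F = 1.897 + (1.081 − 1)/0.5272 + (7.063 − 1)/0.4875 + (4.436 − 1)/0.1219 = 42.68
NF = 10 log₁₀(42.68) = 16.30 dB

16.30 dB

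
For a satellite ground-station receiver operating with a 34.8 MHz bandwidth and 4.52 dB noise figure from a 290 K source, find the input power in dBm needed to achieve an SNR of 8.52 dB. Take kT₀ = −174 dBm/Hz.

Sensitivity = −174 + 10 log₁₀(B) + NF + SNR_min
= −174 + 75.42 + 4.52 + 8.52
= −85.54 dBm → −85.5 dBm

−85.5 dBm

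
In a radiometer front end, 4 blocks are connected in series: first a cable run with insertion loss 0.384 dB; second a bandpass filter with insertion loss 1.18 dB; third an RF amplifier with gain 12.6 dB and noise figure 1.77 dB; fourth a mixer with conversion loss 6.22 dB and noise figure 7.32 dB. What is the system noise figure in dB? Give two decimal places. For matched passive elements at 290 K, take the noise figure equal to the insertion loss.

Convert to linear (a loss of L dB is a gain of −L dB): F_i = 10^(NF_i/10), G_i = 10^(G_i,dB/10)
  Stage 1: F_1 = 10^(0.384/10) = 1.092, G_1 = 10^(−0.384/10) = 0.9154
  Stage 2: F_2 = 10^(1.18/10) = 1.312, G_2 = 10^(−1.18/10) = 0.7621
  Stage 3: F_3 = 10^(1.77/10) = 1.503, G_3 = 10^(12.6/10) = 18.20
  Stage 4: F_4 = 10^(7.32/10) = 5.395, G_4 = 10^(−6.22/10) = 0.2388
Friis cascade:
  F = 1.092 + (1.312 − 1)/0.9154 + (1.503 − 1)/0.6976 + (5.395 − 1)/12.69 = 2.501
NF = 10 log₁₀(2.501) = 3.98 dB

3.98 dB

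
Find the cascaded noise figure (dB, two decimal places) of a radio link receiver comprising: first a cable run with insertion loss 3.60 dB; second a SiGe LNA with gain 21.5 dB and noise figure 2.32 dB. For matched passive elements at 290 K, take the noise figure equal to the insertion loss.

5.92 dB

Convert to linear (a loss of L dB is a gain of −L dB): F_i = 10^(NF_i/10), G_i = 10^(G_i,dB/10)
  Stage 1: F_1 = 10^(3.60/10) = 2.291, G_1 = 10^(−3.60/10) = 0.4365
  Stage 2: F_2 = 10^(2.32/10) = 1.706, G_2 = 10^(21.5/10) = 141.3
Friis cascade:
  F = 2.291 + (1.706 − 1)/0.4365 = 3.908
NF = 10 log₁₀(3.908) = 5.92 dB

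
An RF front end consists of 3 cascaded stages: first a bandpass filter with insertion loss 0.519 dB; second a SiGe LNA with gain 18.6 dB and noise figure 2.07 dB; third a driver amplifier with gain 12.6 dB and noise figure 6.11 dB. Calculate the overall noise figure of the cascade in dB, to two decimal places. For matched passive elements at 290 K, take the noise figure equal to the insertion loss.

Convert to linear (a loss of L dB is a gain of −L dB): F_i = 10^(NF_i/10), G_i = 10^(G_i,dB/10)
  Stage 1: F_1 = 10^(0.519/10) = 1.127, G_1 = 10^(−0.519/10) = 0.8874
  Stage 2: F_2 = 10^(2.07/10) = 1.611, G_2 = 10^(18.6/10) = 72.44
  Stage 3: F_3 = 10^(6.11/10) = 4.083, G_3 = 10^(12.6/10) = 18.20
Friis cascade:
  F = 1.127 + (1.611 − 1)/0.8874 + (4.083 − 1)/64.28 = 1.863
NF = 10 log₁₀(1.863) = 2.70 dB

2.70 dB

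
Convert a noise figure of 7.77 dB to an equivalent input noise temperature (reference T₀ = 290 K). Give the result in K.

1445 K

F = 10^(7.77/10) = 5.98412
T_e = (F − 1)·T₀ = (5.98412 − 1) × 290 = 1445 K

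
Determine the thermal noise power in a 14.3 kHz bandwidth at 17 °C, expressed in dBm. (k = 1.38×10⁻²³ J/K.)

T = 17 °C + 273.15 = 290.15 K
P_n = kTB = 1.38×10⁻²³ × 290.15 × 1.43×10⁴ = 5.73×10⁻¹⁷ W
In dBm: 10 log₁₀(5.73×10⁻¹⁷ / 10⁻³) = −132.4 dBm

−132.4 dBm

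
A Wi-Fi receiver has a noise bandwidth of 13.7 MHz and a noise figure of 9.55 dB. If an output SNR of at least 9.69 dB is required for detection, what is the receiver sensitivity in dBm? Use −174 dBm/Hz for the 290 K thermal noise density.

Sensitivity = −174 + 10 log₁₀(B) + NF + SNR_min
= −174 + 71.37 + 9.55 + 9.69
= −83.39 dBm → −83.4 dBm

−83.4 dBm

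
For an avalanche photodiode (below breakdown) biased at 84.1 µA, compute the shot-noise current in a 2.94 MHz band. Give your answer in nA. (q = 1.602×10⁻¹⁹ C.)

I_n = √(2qI·B)
2qI·B = 2 × 1.602×10⁻¹⁹ × 8.41×10⁻⁵ × 2.94×10⁶ = 7.92×10⁻¹⁷ A²
I_n = √(7.92×10⁻¹⁷) = 8.90×10⁻⁹ A = 8.90 nA

8.90 nA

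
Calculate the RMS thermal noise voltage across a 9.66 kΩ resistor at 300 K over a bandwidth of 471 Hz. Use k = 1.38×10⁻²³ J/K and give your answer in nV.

274 nV

V_n = √(4kTRB)
4kTRB = 4 × 1.38×10⁻²³ × 300 × 9.66×10³ × 4.71×10² = 7.53×10⁻¹⁴ V²
V_n = √(7.53×10⁻¹⁴) = 2.74×10⁻⁷ V = 274 nV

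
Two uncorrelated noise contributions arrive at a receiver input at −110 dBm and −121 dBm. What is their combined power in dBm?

Convert to linear, add, convert back:
P₁ = 1.00×10⁻¹⁴ W, P₂ = 7.94×10⁻¹⁶ W
P_tot = 1.08×10⁻¹⁴ W → 10 log₁₀(P_tot / 10⁻³) = −109.7 dBm

−109.7 dBm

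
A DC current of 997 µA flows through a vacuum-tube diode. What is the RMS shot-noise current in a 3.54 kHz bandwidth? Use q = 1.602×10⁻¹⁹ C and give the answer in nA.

I_n = √(2qI·B)
2qI·B = 2 × 1.602×10⁻¹⁹ × 9.97×10⁻⁴ × 3.54×10³ = 1.13×10⁻¹⁸ A²
I_n = √(1.13×10⁻¹⁸) = 1.06×10⁻⁹ A = 1.06 nA

1.06 nA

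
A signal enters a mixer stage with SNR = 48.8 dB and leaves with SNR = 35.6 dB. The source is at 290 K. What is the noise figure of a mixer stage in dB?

13.2 dB

NF (dB) = SNR_in(dB) − SNR_out(dB) when the source is at T₀
NF = 48.8 − 35.6 = 13.2 dB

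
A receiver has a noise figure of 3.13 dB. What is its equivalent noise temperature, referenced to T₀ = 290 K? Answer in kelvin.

F = 10^(3.13/10) = 2.05589
T_e = (F − 1)·T₀ = (2.05589 − 1) × 290 = 306 K

306 K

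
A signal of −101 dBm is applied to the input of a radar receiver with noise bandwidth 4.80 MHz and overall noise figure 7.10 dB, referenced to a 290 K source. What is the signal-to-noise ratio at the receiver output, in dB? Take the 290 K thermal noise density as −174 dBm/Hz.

Noise floor: N = −174 + 10 log₁₀(B) + NF
10 log₁₀(4.80×10⁶) = 66.81 dB
N = −174 + 66.81 + 7.10 = −100.09 dBm
SNR = P_sig − N = −101 − (−100.09) = −0.91 dB → −0.9 dB

−0.9 dB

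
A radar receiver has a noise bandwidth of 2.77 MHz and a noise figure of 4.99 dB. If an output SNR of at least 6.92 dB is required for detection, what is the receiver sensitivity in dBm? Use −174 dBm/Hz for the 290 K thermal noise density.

Sensitivity = −174 + 10 log₁₀(B) + NF + SNR_min
= −174 + 64.42 + 4.99 + 6.92
= −97.67 dBm → −97.7 dBm

−97.7 dBm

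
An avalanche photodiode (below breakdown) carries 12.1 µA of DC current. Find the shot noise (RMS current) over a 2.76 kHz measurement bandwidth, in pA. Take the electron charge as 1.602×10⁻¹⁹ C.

I_n = √(2qI·B)
2qI·B = 2 × 1.602×10⁻¹⁹ × 1.21×10⁻⁵ × 2.76×10³ = 1.07×10⁻²⁰ A²
I_n = √(1.07×10⁻²⁰) = 1.03×10⁻¹⁰ A = 103 pA

103 pA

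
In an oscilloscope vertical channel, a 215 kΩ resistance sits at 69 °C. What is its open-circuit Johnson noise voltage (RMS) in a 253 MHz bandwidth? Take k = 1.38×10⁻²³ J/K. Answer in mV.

1.01 mV

T = 69 °C + 273.15 = 342.15 K
V_n = √(4kTRB)
4kTRB = 4 × 1.38×10⁻²³ × 342.15 × 2.15×10⁵ × 2.53×10⁸ = 1.03×10⁻⁶ V²
V_n = √(1.03×10⁻⁶) = 1.01×10⁻³ V = 1.01 mV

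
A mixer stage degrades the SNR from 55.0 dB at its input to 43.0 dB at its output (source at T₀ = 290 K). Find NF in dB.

12.0 dB

NF (dB) = SNR_in(dB) − SNR_out(dB) when the source is at T₀
NF = 55.0 − 43.0 = 12.0 dB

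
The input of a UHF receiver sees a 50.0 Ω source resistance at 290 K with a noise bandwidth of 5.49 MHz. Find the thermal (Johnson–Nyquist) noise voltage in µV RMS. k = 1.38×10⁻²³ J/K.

2.10 µV

V_n = √(4kTRB)
4kTRB = 4 × 1.38×10⁻²³ × 290 × 5.00×10¹ × 5.49×10⁶ = 4.39×10⁻¹² V²
V_n = √(4.39×10⁻¹²) = 2.10×10⁻⁶ V = 2.10 µV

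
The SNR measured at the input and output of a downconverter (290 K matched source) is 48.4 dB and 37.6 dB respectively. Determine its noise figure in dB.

NF (dB) = SNR_in(dB) − SNR_out(dB) when the source is at T₀
NF = 48.4 − 37.6 = 10.8 dB

10.8 dB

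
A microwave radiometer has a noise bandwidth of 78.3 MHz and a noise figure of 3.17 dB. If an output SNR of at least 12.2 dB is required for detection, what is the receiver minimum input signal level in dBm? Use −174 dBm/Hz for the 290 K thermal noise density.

Sensitivity = −174 + 10 log₁₀(B) + NF + SNR_min
= −174 + 78.94 + 3.17 + 12.2
= −79.69 dBm → −79.7 dBm

−79.7 dBm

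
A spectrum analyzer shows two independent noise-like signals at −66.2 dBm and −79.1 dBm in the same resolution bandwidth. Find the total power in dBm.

−66.0 dBm

Convert to linear, add, convert back:
P₁ = 2.40×10⁻¹⁰ W, P₂ = 1.23×10⁻¹¹ W
P_tot = 2.52×10⁻¹⁰ W → 10 log₁₀(P_tot / 10⁻³) = −66.0 dBm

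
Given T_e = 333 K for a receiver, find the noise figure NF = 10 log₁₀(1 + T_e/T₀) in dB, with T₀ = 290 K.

3.32 dB

F = 1 + T_e/T₀ = 1 + 333/290 = 2.14828
NF = 10 log₁₀(2.14828) = 3.32 dB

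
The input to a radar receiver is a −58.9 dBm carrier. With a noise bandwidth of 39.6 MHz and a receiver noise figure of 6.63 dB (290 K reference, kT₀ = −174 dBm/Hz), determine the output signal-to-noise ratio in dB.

32.5 dB

Noise floor: N = −174 + 10 log₁₀(B) + NF
10 log₁₀(3.96×10⁷) = 75.98 dB
N = −174 + 75.98 + 6.63 = −91.39 dBm
SNR = P_sig − N = −58.9 − (−91.39) = 32.49 dB → 32.5 dB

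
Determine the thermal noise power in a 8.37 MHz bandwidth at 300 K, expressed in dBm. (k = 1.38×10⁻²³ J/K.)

P_n = kTB = 1.38×10⁻²³ × 300 × 8.37×10⁶ = 3.47×10⁻¹⁴ W
In dBm: 10 log₁₀(3.47×10⁻¹⁴ / 10⁻³) = −104.6 dBm

−104.6 dBm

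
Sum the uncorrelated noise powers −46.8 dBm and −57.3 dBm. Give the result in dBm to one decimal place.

−46.4 dBm

Convert to linear, add, convert back:
P₁ = 2.09×10⁻⁸ W, P₂ = 1.86×10⁻⁹ W
P_tot = 2.28×10⁻⁸ W → 10 log₁₀(P_tot / 10⁻³) = −46.4 dBm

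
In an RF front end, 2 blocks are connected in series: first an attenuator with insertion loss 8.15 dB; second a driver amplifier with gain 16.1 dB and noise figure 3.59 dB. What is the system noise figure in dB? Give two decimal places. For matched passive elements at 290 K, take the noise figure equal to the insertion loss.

Convert to linear (a loss of L dB is a gain of −L dB): F_i = 10^(NF_i/10), G_i = 10^(G_i,dB/10)
  Stage 1: F_1 = 10^(8.15/10) = 6.531, G_1 = 10^(−8.15/10) = 0.1531
  Stage 2: F_2 = 10^(3.59/10) = 2.286, G_2 = 10^(16.1/10) = 40.74
Friis cascade:
  F = 6.531 + (2.286 − 1)/0.1531 = 14.93
NF = 10 log₁₀(14.93) = 11.74 dB

11.74 dB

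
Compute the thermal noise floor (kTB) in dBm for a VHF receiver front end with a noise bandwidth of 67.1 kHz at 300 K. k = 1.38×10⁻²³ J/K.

−125.6 dBm

P_n = kTB = 1.38×10⁻²³ × 300 × 6.71×10⁴ = 2.78×10⁻¹⁶ W
In dBm: 10 log₁₀(2.78×10⁻¹⁶ / 10⁻³) = −125.6 dBm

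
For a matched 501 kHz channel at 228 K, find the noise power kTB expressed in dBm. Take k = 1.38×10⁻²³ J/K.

P_n = kTB = 1.38×10⁻²³ × 228 × 5.01×10⁵ = 1.58×10⁻¹⁵ W
In dBm: 10 log₁₀(1.58×10⁻¹⁵ / 10⁻³) = −118.0 dBm

−118.0 dBm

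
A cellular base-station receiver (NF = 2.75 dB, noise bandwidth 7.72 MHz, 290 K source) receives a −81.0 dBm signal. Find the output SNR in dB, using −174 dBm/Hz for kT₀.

Noise floor: N = −174 + 10 log₁₀(B) + NF
10 log₁₀(7.72×10⁶) = 68.88 dB
N = −174 + 68.88 + 2.75 = −102.37 dBm
SNR = P_sig − N = −81.0 − (−102.37) = 21.37 dB → 21.4 dB

21.4 dB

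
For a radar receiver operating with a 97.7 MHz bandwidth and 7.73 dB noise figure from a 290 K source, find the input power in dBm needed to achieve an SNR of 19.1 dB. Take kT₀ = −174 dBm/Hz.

Sensitivity = −174 + 10 log₁₀(B) + NF + SNR_min
= −174 + 79.9 + 7.73 + 19.1
= −67.27 dBm → −67.3 dBm

−67.3 dBm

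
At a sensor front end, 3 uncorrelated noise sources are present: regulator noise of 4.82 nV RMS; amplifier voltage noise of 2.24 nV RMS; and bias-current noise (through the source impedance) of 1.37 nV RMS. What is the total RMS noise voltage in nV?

Uncorrelated sources add in power (mean-square): V_tot = √(ΣV_i²)
V_tot = √[(4.82×10⁻⁹)² + (2.24×10⁻⁹)² + (1.37×10⁻⁹)²] = 5.49×10⁻⁹ V = 5.49 nV

5.49 nV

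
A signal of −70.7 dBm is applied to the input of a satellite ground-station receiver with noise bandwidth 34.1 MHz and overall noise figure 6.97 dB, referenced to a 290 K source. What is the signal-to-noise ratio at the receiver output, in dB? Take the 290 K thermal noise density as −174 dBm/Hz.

21.0 dB

Noise floor: N = −174 + 10 log₁₀(B) + NF
10 log₁₀(3.41×10⁷) = 75.33 dB
N = −174 + 75.33 + 6.97 = −91.70 dBm
SNR = P_sig − N = −70.7 − (−91.70) = 21.00 dB → 21.0 dB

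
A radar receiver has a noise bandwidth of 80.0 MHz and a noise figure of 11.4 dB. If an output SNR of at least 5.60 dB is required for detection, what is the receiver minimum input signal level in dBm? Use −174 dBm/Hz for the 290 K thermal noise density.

−78.0 dBm

Sensitivity = −174 + 10 log₁₀(B) + NF + SNR_min
= −174 + 79.03 + 11.4 + 5.60
= −77.97 dBm → −78.0 dBm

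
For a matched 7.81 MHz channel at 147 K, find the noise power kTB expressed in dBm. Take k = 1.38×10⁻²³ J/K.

P_n = kTB = 1.38×10⁻²³ × 147 × 7.81×10⁶ = 1.58×10⁻¹⁴ W
In dBm: 10 log₁₀(1.58×10⁻¹⁴ / 10⁻³) = −108.0 dBm

−108.0 dBm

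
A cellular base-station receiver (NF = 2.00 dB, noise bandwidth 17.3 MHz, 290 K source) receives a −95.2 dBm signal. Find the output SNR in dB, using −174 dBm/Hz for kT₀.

4.4 dB

Noise floor: N = −174 + 10 log₁₀(B) + NF
10 log₁₀(1.73×10⁷) = 72.38 dB
N = −174 + 72.38 + 2.00 = −99.62 dBm
SNR = P_sig − N = −95.2 − (−99.62) = 4.42 dB → 4.4 dB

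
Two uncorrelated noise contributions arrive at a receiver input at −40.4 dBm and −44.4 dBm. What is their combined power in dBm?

−38.9 dBm

Convert to linear, add, convert back:
P₁ = 9.12×10⁻⁸ W, P₂ = 3.63×10⁻⁸ W
P_tot = 1.28×10⁻⁷ W → 10 log₁₀(P_tot / 10⁻³) = −38.9 dBm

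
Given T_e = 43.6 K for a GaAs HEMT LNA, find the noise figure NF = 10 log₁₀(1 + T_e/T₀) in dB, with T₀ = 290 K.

0.608 dB

F = 1 + T_e/T₀ = 1 + 43.6/290 = 1.15034
NF = 10 log₁₀(1.15034) = 0.608 dB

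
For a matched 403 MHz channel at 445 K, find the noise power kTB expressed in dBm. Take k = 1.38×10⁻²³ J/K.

−86.1 dBm

P_n = kTB = 1.38×10⁻²³ × 445 × 4.03×10⁸ = 2.47×10⁻¹² W
In dBm: 10 log₁₀(2.47×10⁻¹² / 10⁻³) = −86.1 dBm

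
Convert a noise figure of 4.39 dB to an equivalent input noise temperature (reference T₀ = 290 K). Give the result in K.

F = 10^(4.39/10) = 2.74789
T_e = (F − 1)·T₀ = (2.74789 − 1) × 290 = 507 K

507 K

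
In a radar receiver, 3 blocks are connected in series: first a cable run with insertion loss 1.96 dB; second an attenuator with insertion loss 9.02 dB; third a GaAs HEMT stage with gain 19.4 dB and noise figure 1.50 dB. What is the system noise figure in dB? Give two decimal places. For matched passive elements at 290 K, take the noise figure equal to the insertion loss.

12.48 dB

Convert to linear (a loss of L dB is a gain of −L dB): F_i = 10^(NF_i/10), G_i = 10^(G_i,dB/10)
  Stage 1: F_1 = 10^(1.96/10) = 1.570, G_1 = 10^(−1.96/10) = 0.6368
  Stage 2: F_2 = 10^(9.02/10) = 7.980, G_2 = 10^(−9.02/10) = 0.1253
  Stage 3: F_3 = 10^(1.50/10) = 1.413, G_3 = 10^(19.4/10) = 87.10
Friis cascade:
  F = 1.570 + (7.980 − 1)/0.6368 + (1.413 − 1)/0.07980 = 17.70
NF = 10 log₁₀(17.70) = 12.48 dB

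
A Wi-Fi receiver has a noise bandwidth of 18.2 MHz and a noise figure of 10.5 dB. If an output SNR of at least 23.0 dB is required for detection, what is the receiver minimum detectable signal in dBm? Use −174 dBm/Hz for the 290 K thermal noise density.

−67.9 dBm

Sensitivity = −174 + 10 log₁₀(B) + NF + SNR_min
= −174 + 72.6 + 10.5 + 23.0
= −67.9 dBm → −67.9 dBm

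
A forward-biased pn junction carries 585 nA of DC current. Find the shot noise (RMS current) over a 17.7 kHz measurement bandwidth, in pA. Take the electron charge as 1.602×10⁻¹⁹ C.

57.6 pA

I_n = √(2qI·B)
2qI·B = 2 × 1.602×10⁻¹⁹ × 5.85×10⁻⁷ × 1.77×10⁴ = 3.32×10⁻²¹ A²
I_n = √(3.32×10⁻²¹) = 5.76×10⁻¹¹ A = 57.6 pA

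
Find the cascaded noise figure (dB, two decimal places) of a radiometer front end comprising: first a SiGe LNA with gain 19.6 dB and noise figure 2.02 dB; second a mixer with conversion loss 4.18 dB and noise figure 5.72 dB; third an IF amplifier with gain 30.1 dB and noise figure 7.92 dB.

Convert to linear (a loss of L dB is a gain of −L dB): F_i = 10^(NF_i/10), G_i = 10^(G_i,dB/10)
  Stage 1: F_1 = 10^(2.02/10) = 1.592, G_1 = 10^(19.6/10) = 91.20
  Stage 2: F_2 = 10^(5.72/10) = 3.733, G_2 = 10^(−4.18/10) = 0.3819
  Stage 3: F_3 = 10^(7.92/10) = 6.194, G_3 = 10^(30.1/10) = 1023
Friis cascade:
  F = 1.592 + (3.733 − 1)/91.20 + (6.194 − 1)/34.83 = 1.771
NF = 10 log₁₀(1.771) = 2.48 dB

2.48 dB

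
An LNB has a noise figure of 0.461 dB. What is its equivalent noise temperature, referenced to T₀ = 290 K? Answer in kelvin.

F = 10^(0.461/10) = 1.11199
T_e = (F − 1)·T₀ = (1.11199 − 1) × 290 = 32.5 K

32.5 K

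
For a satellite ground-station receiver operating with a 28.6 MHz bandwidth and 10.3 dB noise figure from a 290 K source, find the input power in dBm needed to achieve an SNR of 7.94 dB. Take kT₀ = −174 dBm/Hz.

Sensitivity = −174 + 10 log₁₀(B) + NF + SNR_min
= −174 + 74.56 + 10.3 + 7.94
= −81.20 dBm → −81.2 dBm

−81.2 dBm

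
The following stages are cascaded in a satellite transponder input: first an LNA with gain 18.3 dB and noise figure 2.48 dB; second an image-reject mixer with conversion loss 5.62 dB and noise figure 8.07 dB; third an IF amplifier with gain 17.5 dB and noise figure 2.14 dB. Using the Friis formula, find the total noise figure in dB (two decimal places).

Convert to linear (a loss of L dB is a gain of −L dB): F_i = 10^(NF_i/10), G_i = 10^(G_i,dB/10)
  Stage 1: F_1 = 10^(2.48/10) = 1.770, G_1 = 10^(18.3/10) = 67.61
  Stage 2: F_2 = 10^(8.07/10) = 6.412, G_2 = 10^(−5.62/10) = 0.2742
  Stage 3: F_3 = 10^(2.14/10) = 1.637, G_3 = 10^(17.5/10) = 56.23
Friis cascade:
  F = 1.770 + (6.412 − 1)/67.61 + (1.637 − 1)/18.54 = 1.885
NF = 10 log₁₀(1.885) = 2.75 dB

2.75 dB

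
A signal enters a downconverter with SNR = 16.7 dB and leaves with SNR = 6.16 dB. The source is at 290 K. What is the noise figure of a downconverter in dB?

10.54 dB

NF (dB) = SNR_in(dB) − SNR_out(dB) when the source is at T₀
NF = 16.7 − 6.16 = 10.54 dB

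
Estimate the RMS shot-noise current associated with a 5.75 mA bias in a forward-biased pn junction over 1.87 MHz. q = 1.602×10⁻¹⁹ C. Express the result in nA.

58.7 nA

I_n = √(2qI·B)
2qI·B = 2 × 1.602×10⁻¹⁹ × 5.75×10⁻³ × 1.87×10⁶ = 3.45×10⁻¹⁵ A²
I_n = √(3.45×10⁻¹⁵) = 5.87×10⁻⁸ A = 58.7 nA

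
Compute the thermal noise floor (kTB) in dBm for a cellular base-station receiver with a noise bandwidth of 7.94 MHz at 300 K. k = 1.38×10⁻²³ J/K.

P_n = kTB = 1.38×10⁻²³ × 300 × 7.94×10⁶ = 3.29×10⁻¹⁴ W
In dBm: 10 log₁₀(3.29×10⁻¹⁴ / 10⁻³) = −104.8 dBm

−104.8 dBm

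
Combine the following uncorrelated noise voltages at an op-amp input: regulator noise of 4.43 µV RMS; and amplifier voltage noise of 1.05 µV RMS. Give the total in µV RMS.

4.55 µV

Uncorrelated sources add in power (mean-square): V_tot = √(ΣV_i²)
V_tot = √[(4.43×10⁻⁶)² + (1.05×10⁻⁶)²] = 4.55×10⁻⁶ V = 4.55 µV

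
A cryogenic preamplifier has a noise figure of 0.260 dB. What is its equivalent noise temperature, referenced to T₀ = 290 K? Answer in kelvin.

17.9 K

F = 10^(0.260/10) = 1.0617
T_e = (F − 1)·T₀ = (1.0617 − 1) × 290 = 17.9 K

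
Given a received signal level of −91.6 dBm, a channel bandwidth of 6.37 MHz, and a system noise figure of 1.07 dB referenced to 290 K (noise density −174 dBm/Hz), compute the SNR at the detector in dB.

Noise floor: N = −174 + 10 log₁₀(B) + NF
10 log₁₀(6.37×10⁶) = 68.04 dB
N = −174 + 68.04 + 1.07 = −104.89 dBm
SNR = P_sig − N = −91.6 − (−104.89) = 13.29 dB → 13.3 dB

13.3 dB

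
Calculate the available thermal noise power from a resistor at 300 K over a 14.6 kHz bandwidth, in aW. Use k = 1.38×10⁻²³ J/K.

P_n = kTB = 1.38×10⁻²³ × 300 × 1.46×10⁴ = 6.04×10⁻¹⁷ W = 60.4 aW

60.4 aW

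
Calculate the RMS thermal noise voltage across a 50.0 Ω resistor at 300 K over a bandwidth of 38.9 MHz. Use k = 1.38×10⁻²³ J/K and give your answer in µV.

V_n = √(4kTRB)
4kTRB = 4 × 1.38×10⁻²³ × 300 × 5.00×10¹ × 3.89×10⁷ = 3.22×10⁻¹¹ V²
V_n = √(3.22×10⁻¹¹) = 5.68×10⁻⁶ V = 5.68 µV

5.68 µV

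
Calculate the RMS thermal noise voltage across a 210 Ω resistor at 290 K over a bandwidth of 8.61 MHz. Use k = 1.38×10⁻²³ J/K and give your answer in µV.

V_n = √(4kTRB)
4kTRB = 4 × 1.38×10⁻²³ × 290 × 2.10×10² × 8.61×10⁶ = 2.89×10⁻¹¹ V²
V_n = √(2.89×10⁻¹¹) = 5.38×10⁻⁶ V = 5.38 µV

5.38 µV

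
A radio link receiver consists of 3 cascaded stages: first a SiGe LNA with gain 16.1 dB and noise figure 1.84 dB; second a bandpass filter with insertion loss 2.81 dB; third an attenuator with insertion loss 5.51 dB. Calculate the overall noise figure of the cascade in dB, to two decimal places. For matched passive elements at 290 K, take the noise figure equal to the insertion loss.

2.23 dB

Convert to linear (a loss of L dB is a gain of −L dB): F_i = 10^(NF_i/10), G_i = 10^(G_i,dB/10)
  Stage 1: F_1 = 10^(1.84/10) = 1.528, G_1 = 10^(16.1/10) = 40.74
  Stage 2: F_2 = 10^(2.81/10) = 1.910, G_2 = 10^(−2.81/10) = 0.5236
  Stage 3: F_3 = 10^(5.51/10) = 3.556, G_3 = 10^(−5.51/10) = 0.2812
Friis cascade:
  F = 1.528 + (1.910 − 1)/40.74 + (3.556 − 1)/21.33 = 1.670
NF = 10 log₁₀(1.670) = 2.23 dB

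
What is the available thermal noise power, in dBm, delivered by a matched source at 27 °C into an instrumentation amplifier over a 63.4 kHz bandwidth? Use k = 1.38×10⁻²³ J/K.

T = 27 °C + 273.15 = 300.15 K
P_n = kTB = 1.38×10⁻²³ × 300.15 × 6.34×10⁴ = 2.63×10⁻¹⁶ W
In dBm: 10 log₁₀(2.63×10⁻¹⁶ / 10⁻³) = −125.8 dBm

−125.8 dBm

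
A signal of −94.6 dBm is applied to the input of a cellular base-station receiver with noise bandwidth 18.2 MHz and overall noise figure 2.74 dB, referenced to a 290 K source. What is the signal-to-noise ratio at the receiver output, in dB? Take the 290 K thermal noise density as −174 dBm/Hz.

Noise floor: N = −174 + 10 log₁₀(B) + NF
10 log₁₀(1.82×10⁷) = 72.6 dB
N = −174 + 72.6 + 2.74 = −98.66 dBm
SNR = P_sig − N = −94.6 − (−98.66) = 4.06 dB → 4.1 dB

4.1 dB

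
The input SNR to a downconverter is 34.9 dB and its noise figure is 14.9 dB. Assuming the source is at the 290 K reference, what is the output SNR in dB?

By definition F = SNR_in/SNR_out, so in dB: SNR_out = SNR_in − NF
SNR_out = 34.9 − 14.9 = 20.0 dB

20.0 dB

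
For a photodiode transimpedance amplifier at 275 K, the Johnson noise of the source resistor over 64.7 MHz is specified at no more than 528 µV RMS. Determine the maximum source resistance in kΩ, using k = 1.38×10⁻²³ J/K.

Johnson–Nyquist: V_n = √(4kTRB) ⇒ R = V_n² / (4kTB)
4kTB = 4 × 1.38×10⁻²³ × 275 × 6.47×10⁷ = 9.82×10⁻¹³
R = (5.28×10⁻⁴)² / 9.82×10⁻¹³ = 2.84×10⁵ Ω = 284 kΩ

284 kΩ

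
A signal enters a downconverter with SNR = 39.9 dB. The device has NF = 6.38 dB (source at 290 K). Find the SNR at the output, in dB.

33.52 dB

By definition F = SNR_in/SNR_out, so in dB: SNR_out = SNR_in − NF
SNR_out = 39.9 − 6.38 = 33.52 dB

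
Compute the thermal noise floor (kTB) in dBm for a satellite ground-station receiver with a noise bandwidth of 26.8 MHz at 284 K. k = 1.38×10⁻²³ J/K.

P_n = kTB = 1.38×10⁻²³ × 284 × 2.68×10⁷ = 1.05×10⁻¹³ W
In dBm: 10 log₁₀(1.05×10⁻¹³ / 10⁻³) = −99.8 dBm

−99.8 dBm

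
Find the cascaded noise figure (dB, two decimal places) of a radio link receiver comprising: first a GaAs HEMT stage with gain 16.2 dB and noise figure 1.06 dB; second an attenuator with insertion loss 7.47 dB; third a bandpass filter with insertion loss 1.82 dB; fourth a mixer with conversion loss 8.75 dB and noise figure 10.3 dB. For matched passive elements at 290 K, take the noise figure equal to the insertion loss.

5.36 dB

Convert to linear (a loss of L dB is a gain of −L dB): F_i = 10^(NF_i/10), G_i = 10^(G_i,dB/10)
  Stage 1: F_1 = 10^(1.06/10) = 1.276, G_1 = 10^(16.2/10) = 41.69
  Stage 2: F_2 = 10^(7.47/10) = 5.585, G_2 = 10^(−7.47/10) = 0.1791
  Stage 3: F_3 = 10^(1.82/10) = 1.521, G_3 = 10^(−1.82/10) = 0.6577
  Stage 4: F_4 = 10^(10.3/10) = 10.72, G_4 = 10^(−8.75/10) = 0.1334
Friis cascade:
  F = 1.276 + (5.585 − 1)/41.69 + (1.521 − 1)/7.464 + (10.72 − 1)/4.909 = 3.435
NF = 10 log₁₀(3.435) = 5.36 dB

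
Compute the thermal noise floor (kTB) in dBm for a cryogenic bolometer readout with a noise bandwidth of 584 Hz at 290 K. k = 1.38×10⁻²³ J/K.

P_n = kTB = 1.38×10⁻²³ × 290 × 5.84×10² = 2.34×10⁻¹⁸ W
In dBm: 10 log₁₀(2.34×10⁻¹⁸ / 10⁻³) = −146.3 dBm

−146.3 dBm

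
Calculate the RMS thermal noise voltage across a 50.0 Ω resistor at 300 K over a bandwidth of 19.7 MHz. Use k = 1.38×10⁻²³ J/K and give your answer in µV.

4.04 µV

V_n = √(4kTRB)
4kTRB = 4 × 1.38×10⁻²³ × 300 × 5.00×10¹ × 1.97×10⁷ = 1.63×10⁻¹¹ V²
V_n = √(1.63×10⁻¹¹) = 4.04×10⁻⁶ V = 4.04 µV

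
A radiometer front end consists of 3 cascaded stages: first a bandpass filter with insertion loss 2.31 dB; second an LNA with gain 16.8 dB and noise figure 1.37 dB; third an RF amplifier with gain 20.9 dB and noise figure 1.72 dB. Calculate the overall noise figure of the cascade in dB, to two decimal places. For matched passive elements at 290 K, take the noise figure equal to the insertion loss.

3.71 dB

Convert to linear (a loss of L dB is a gain of −L dB): F_i = 10^(NF_i/10), G_i = 10^(G_i,dB/10)
  Stage 1: F_1 = 10^(2.31/10) = 1.702, G_1 = 10^(−2.31/10) = 0.5875
  Stage 2: F_2 = 10^(1.37/10) = 1.371, G_2 = 10^(16.8/10) = 47.86
  Stage 3: F_3 = 10^(1.72/10) = 1.486, G_3 = 10^(20.9/10) = 123.0
Friis cascade:
  F = 1.702 + (1.371 − 1)/0.5875 + (1.486 − 1)/28.12 = 2.351
NF = 10 log₁₀(2.351) = 3.71 dB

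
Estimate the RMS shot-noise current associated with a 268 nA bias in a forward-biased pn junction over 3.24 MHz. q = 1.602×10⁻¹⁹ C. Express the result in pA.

I_n = √(2qI·B)
2qI·B = 2 × 1.602×10⁻¹⁹ × 2.68×10⁻⁷ × 3.24×10⁶ = 2.78×10⁻¹⁹ A²
I_n = √(2.78×10⁻¹⁹) = 5.27×10⁻¹⁰ A = 527 pA

527 pA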